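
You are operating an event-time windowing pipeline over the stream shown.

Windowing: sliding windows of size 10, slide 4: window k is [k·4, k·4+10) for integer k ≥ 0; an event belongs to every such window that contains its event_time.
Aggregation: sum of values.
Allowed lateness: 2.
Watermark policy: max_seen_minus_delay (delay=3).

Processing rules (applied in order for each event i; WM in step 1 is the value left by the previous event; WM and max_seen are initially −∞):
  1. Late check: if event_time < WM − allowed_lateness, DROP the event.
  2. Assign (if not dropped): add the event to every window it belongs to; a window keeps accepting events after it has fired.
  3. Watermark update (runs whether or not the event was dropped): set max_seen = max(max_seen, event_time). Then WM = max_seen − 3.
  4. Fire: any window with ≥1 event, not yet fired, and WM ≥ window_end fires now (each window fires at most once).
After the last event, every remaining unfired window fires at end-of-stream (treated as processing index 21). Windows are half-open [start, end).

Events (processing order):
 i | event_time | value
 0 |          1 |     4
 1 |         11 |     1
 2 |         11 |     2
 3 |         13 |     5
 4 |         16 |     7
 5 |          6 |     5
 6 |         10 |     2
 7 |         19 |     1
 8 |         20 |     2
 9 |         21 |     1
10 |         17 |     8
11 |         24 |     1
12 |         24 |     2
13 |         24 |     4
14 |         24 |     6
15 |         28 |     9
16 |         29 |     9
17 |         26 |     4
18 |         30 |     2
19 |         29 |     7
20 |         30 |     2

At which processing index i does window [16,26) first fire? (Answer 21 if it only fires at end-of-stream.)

i=0 t=1 v=4: → [0,10); WM=-2
i=1 t=11 v=1: → [8,18),[4,14); WM=8
i=2 t=11 v=2: → [8,18),[4,14); WM=8
i=3 t=13 v=5: → [12,22),[8,18),[4,14); WM=10; [0,10) fires=4
i=4 t=16 v=7: → [16,26),[12,22),[8,18); WM=13
i=5 t=6 v=5: DROP (t<13-2); WM=13
i=6 t=10 v=2: DROP (t<13-2); WM=13
i=7 t=19 v=1: → [16,26),[12,22); WM=16; [4,14) fires=8
i=8 t=20 v=2: → [20,30),[16,26),[12,22); WM=17
i=9 t=21 v=1: → [20,30),[16,26),[12,22); WM=18; [8,18) fires=15
i=10 t=17 v=8: → [16,26),[12,22),[8,18); WM=18
i=11 t=24 v=1: → [24,34),[20,30),[16,26); WM=21
i=12 t=24 v=2: → [24,34),[20,30),[16,26); WM=21
i=13 t=24 v=4: → [24,34),[20,30),[16,26); WM=21
i=14 t=24 v=6: → [24,34),[20,30),[16,26); WM=21
i=15 t=28 v=9: → [28,38),[24,34),[20,30); WM=25; [12,22) fires=24
i=16 t=29 v=9: → [28,38),[24,34),[20,30); WM=26; [16,26) fires=32
i=17 t=26 v=4: → [24,34),[20,30); WM=26
i=18 t=30 v=2: → [28,38),[24,34); WM=27
i=19 t=29 v=7: → [28,38),[24,34),[20,30); WM=27
i=20 t=30 v=2: → [28,38),[24,34); WM=27

16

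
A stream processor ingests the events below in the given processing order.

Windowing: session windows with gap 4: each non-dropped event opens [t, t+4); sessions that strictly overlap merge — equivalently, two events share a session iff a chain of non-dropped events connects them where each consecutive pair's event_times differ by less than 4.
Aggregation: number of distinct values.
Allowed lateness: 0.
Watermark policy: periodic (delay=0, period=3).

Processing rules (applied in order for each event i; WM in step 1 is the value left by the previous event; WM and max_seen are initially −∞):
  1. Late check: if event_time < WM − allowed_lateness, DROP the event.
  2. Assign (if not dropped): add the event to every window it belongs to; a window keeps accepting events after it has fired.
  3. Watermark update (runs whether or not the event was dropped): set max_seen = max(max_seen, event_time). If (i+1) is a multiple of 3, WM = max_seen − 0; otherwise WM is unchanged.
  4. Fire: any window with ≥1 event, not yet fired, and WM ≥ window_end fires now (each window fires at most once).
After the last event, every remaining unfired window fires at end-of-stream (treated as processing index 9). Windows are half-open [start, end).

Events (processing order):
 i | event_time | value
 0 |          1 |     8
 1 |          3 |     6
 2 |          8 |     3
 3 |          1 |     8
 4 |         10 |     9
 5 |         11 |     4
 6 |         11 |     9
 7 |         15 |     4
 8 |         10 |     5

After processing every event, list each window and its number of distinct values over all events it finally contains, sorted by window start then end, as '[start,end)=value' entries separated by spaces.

[1,7)=2 [8,15)=3 [15,19)=1

i=0 t=1 v=8: → [1,5); WM=−∞
i=1 t=3 v=6: → [1,7); WM=−∞
i=2 t=8 v=3: → [8,12); WM=8
i=3 t=1 v=8: DROP (t<8-0); WM=8
i=4 t=10 v=9: → [8,14); WM=8
i=5 t=11 v=4: → [8,15); WM=11
i=6 t=11 v=9: → [8,15); WM=11
i=7 t=15 v=4: → [15,19); WM=11
i=8 t=10 v=5: DROP (t<11-0); WM=15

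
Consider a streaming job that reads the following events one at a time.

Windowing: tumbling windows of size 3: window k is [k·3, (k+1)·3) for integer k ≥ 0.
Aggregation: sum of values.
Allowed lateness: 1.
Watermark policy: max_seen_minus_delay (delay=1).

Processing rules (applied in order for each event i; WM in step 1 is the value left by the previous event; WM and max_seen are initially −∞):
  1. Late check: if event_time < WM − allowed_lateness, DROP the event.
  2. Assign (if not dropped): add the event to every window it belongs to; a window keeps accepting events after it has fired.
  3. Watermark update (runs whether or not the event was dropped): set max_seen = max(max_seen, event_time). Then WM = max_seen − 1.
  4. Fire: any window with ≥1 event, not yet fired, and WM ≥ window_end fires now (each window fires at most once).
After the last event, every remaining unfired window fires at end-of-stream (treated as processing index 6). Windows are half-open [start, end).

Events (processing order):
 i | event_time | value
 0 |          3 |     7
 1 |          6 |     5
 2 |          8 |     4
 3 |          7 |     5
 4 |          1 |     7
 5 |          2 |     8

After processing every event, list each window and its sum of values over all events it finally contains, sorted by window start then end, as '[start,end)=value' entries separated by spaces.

i=0 t=3 v=7: → [3,6); WM=2
i=1 t=6 v=5: → [6,9); WM=5
i=2 t=8 v=4: → [6,9); WM=7; [3,6) fires=7
i=3 t=7 v=5: → [6,9); WM=7
i=4 t=1 v=7: DROP (t<7-1); WM=7
i=5 t=2 v=8: DROP (t<7-1); WM=7

[3,6)=7 [6,9)=14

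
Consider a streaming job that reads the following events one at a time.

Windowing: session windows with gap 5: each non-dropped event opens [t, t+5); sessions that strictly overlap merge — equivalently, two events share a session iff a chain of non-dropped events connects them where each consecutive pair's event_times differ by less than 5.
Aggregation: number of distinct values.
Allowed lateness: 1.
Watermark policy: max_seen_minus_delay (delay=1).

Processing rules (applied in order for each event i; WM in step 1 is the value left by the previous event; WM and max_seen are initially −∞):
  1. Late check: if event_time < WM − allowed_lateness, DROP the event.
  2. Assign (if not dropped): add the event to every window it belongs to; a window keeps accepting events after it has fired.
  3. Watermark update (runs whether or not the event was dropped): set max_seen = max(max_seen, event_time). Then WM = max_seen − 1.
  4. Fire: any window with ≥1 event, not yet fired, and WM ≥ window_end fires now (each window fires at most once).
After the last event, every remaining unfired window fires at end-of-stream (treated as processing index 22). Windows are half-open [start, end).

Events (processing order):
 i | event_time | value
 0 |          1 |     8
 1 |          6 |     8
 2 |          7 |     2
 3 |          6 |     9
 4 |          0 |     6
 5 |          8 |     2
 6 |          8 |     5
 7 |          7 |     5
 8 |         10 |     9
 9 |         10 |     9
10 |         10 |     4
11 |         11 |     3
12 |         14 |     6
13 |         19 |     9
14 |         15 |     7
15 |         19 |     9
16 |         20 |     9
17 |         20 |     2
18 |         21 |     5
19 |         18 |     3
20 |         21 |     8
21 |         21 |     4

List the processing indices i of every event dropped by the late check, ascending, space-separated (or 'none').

4 14 19

i=0 t=1 v=8: → [1,6); WM=0
i=1 t=6 v=8: → [6,11); WM=5
i=2 t=7 v=2: → [6,12); WM=6
i=3 t=6 v=9: → [6,12); WM=6
i=4 t=0 v=6: DROP (t<6-1); WM=6
i=5 t=8 v=2: → [6,13); WM=7
i=6 t=8 v=5: → [6,13); WM=7
i=7 t=7 v=5: → [6,13); WM=7
i=8 t=10 v=9: → [6,15); WM=9
i=9 t=10 v=9: → [6,15); WM=9
i=10 t=10 v=4: → [6,15); WM=9
i=11 t=11 v=3: → [6,16); WM=10
i=12 t=14 v=6: → [6,19); WM=13
i=13 t=19 v=9: → [19,24); WM=18
i=14 t=15 v=7: DROP (t<18-1); WM=18
i=15 t=19 v=9: → [19,24); WM=18
i=16 t=20 v=9: → [19,25); WM=19
i=17 t=20 v=2: → [19,25); WM=19
i=18 t=21 v=5: → [19,26); WM=20
i=19 t=18 v=3: DROP (t<20-1); WM=20
i=20 t=21 v=8: → [19,26); WM=20
i=21 t=21 v=4: → [19,26); WM=20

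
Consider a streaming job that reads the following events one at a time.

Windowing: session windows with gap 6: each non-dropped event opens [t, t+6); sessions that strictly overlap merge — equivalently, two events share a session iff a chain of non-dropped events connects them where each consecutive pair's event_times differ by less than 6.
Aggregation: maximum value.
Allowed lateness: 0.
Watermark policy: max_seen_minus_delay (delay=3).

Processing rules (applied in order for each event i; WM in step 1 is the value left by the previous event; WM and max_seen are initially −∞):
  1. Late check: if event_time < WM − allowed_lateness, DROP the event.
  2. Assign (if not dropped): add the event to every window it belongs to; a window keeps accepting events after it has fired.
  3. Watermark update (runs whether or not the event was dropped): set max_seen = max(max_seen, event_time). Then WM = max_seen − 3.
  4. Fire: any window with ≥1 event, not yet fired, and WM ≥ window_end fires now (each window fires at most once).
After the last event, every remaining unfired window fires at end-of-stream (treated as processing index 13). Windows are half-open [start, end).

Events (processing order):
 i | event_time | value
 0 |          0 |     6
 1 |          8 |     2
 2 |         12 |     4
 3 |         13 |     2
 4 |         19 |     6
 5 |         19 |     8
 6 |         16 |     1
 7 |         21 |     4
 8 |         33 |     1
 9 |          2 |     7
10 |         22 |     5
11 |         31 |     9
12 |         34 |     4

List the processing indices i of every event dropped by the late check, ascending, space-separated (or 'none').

i=0 t=0 v=6: → [0,6); WM=-3
i=1 t=8 v=2: → [8,14); WM=5
i=2 t=12 v=4: → [8,18); WM=9
i=3 t=13 v=2: → [8,19); WM=10
i=4 t=19 v=6: → [19,25); WM=16
i=5 t=19 v=8: → [19,25); WM=16
i=6 t=16 v=1: → [8,25); WM=16
i=7 t=21 v=4: → [8,27); WM=18
i=8 t=33 v=1: → [33,39); WM=30
i=9 t=2 v=7: DROP (t<30-0); WM=30
i=10 t=22 v=5: DROP (t<30-0); WM=30
i=11 t=31 v=9: → [31,39); WM=30
i=12 t=34 v=4: → [31,40); WM=31

9 10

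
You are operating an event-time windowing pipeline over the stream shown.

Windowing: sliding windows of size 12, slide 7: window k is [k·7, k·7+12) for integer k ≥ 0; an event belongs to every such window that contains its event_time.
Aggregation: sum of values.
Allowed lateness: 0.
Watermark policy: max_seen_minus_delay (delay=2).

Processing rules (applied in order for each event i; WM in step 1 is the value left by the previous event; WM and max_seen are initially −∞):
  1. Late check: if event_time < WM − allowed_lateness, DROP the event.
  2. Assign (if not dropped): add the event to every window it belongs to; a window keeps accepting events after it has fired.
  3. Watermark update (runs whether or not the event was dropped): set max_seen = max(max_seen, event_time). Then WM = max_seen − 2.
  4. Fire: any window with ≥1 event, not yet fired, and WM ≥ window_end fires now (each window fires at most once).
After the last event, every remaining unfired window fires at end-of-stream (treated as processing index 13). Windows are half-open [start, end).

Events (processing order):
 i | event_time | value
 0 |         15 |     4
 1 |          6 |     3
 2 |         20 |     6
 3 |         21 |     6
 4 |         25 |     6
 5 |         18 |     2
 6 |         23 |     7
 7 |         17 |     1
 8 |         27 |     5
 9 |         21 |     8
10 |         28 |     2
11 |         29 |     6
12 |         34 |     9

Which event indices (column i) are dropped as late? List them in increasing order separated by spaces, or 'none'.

1 5 7 9

i=0 t=15 v=4: → [14,26),[7,19); WM=13
i=1 t=6 v=3: DROP (t<13-0); WM=13
i=2 t=20 v=6: → [14,26); WM=18
i=3 t=21 v=6: → [21,33),[14,26); WM=19; [7,19) fires=4
i=4 t=25 v=6: → [21,33),[14,26); WM=23
i=5 t=18 v=2: DROP (t<23-0); WM=23
i=6 t=23 v=7: → [21,33),[14,26); WM=23
i=7 t=17 v=1: DROP (t<23-0); WM=23
i=8 t=27 v=5: → [21,33); WM=25
i=9 t=21 v=8: DROP (t<25-0); WM=25
i=10 t=28 v=2: → [28,40),[21,33); WM=26; [14,26) fires=29
i=11 t=29 v=6: → [28,40),[21,33); WM=27
i=12 t=34 v=9: → [28,40); WM=32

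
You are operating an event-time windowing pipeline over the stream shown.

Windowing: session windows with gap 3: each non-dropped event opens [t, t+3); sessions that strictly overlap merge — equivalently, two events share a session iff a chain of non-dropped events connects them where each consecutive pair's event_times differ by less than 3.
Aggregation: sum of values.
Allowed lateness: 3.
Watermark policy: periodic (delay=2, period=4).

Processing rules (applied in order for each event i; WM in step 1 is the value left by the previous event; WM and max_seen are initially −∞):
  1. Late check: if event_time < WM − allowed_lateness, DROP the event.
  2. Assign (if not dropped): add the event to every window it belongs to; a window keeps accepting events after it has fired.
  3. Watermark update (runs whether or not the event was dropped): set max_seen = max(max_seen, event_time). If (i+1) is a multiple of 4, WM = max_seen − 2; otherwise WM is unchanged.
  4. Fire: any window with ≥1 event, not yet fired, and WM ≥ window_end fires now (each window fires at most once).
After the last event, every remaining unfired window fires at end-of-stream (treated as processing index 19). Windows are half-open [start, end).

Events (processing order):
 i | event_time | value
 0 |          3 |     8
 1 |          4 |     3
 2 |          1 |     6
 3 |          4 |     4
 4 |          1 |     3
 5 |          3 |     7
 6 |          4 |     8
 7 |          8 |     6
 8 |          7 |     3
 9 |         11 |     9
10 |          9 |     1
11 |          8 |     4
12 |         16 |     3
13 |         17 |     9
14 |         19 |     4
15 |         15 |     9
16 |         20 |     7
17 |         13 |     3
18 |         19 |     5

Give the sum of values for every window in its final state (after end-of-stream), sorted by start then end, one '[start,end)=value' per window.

[1,7)=39 [7,14)=23 [15,23)=37

i=0 t=3 v=8: → [3,6); WM=−∞
i=1 t=4 v=3: → [3,7); WM=−∞
i=2 t=1 v=6: → [1,7); WM=−∞
i=3 t=4 v=4: → [1,7); WM=2
i=4 t=1 v=3: → [1,7); WM=2
i=5 t=3 v=7: → [1,7); WM=2
i=6 t=4 v=8: → [1,7); WM=2
i=7 t=8 v=6: → [8,11); WM=6
i=8 t=7 v=3: → [7,11); WM=6
i=9 t=11 v=9: → [11,14); WM=6
i=10 t=9 v=1: → [7,14); WM=6
i=11 t=8 v=4: → [7,14); WM=9
i=12 t=16 v=3: → [16,19); WM=9
i=13 t=17 v=9: → [16,20); WM=9
i=14 t=19 v=4: → [16,22); WM=9
i=15 t=15 v=9: → [15,22); WM=17
i=16 t=20 v=7: → [15,23); WM=17
i=17 t=13 v=3: DROP (t<17-3); WM=17
i=18 t=19 v=5: → [15,23); WM=17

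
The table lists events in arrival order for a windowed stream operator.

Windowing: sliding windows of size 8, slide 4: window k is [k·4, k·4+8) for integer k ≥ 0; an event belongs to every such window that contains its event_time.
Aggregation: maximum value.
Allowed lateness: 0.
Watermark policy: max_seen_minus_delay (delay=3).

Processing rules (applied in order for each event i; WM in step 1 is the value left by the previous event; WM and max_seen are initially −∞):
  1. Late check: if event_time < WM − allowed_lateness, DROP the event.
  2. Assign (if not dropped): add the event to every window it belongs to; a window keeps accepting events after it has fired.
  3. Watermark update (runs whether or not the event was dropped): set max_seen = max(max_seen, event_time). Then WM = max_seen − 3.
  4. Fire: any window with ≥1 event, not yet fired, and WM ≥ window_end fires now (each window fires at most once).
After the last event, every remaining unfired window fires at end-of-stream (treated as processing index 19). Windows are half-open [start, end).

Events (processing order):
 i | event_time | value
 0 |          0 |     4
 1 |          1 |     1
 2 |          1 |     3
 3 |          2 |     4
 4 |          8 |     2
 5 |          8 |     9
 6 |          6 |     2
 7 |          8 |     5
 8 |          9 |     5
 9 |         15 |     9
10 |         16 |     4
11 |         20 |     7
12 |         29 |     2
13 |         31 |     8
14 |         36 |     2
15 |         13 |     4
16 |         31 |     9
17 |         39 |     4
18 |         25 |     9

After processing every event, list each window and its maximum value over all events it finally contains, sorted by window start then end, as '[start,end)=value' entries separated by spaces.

[0,8)=4 [4,12)=9 [8,16)=9 [12,20)=9 [16,24)=7 [20,28)=7 [24,32)=8 [28,36)=8 [32,40)=4 [36,44)=4

i=0 t=0 v=4: → [0,8); WM=-3
i=1 t=1 v=1: → [0,8); WM=-2
i=2 t=1 v=3: → [0,8); WM=-2
i=3 t=2 v=4: → [0,8); WM=-1
i=4 t=8 v=2: → [8,16),[4,12); WM=5
i=5 t=8 v=9: → [8,16),[4,12); WM=5
i=6 t=6 v=2: → [4,12),[0,8); WM=5
i=7 t=8 v=5: → [8,16),[4,12); WM=5
i=8 t=9 v=5: → [8,16),[4,12); WM=6
i=9 t=15 v=9: → [12,20),[8,16); WM=12; [0,8) fires=4 [4,12) fires=9
i=10 t=16 v=4: → [16,24),[12,20); WM=13
i=11 t=20 v=7: → [20,28),[16,24); WM=17; [8,16) fires=9
i=12 t=29 v=2: → [28,36),[24,32); WM=26; [12,20) fires=9 [16,24) fires=7
i=13 t=31 v=8: → [28,36),[24,32); WM=28; [20,28) fires=7
i=14 t=36 v=2: → [36,44),[32,40); WM=33; [24,32) fires=8
i=15 t=13 v=4: DROP (t<33-0); WM=33
i=16 t=31 v=9: DROP (t<33-0); WM=33
i=17 t=39 v=4: → [36,44),[32,40); WM=36; [28,36) fires=8
i=18 t=25 v=9: DROP (t<36-0); WM=36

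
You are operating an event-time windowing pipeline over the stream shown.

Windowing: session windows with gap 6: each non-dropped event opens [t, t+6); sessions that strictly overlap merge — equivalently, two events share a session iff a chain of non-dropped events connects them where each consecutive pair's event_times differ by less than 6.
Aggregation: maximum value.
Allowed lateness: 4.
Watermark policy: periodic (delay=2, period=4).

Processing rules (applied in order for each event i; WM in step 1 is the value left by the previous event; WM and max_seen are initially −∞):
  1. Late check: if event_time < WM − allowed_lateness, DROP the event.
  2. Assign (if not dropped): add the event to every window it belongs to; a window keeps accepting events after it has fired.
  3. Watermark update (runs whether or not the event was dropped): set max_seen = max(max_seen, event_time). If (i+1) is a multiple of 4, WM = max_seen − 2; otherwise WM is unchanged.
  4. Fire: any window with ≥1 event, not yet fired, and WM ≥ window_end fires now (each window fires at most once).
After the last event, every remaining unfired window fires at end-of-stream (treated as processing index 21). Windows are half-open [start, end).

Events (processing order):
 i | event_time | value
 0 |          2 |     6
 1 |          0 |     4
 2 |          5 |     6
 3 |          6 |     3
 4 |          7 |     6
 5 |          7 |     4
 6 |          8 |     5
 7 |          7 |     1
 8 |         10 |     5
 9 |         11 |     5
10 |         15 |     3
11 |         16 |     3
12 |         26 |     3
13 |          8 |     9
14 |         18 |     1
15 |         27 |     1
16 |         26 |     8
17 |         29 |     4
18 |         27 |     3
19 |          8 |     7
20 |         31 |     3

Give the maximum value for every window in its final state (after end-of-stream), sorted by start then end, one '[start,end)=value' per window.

[0,24)=6 [26,37)=8

i=0 t=2 v=6: → [2,8); WM=−∞
i=1 t=0 v=4: → [0,8); WM=−∞
i=2 t=5 v=6: → [0,11); WM=−∞
i=3 t=6 v=3: → [0,12); WM=4
i=4 t=7 v=6: → [0,13); WM=4
i=5 t=7 v=4: → [0,13); WM=4
i=6 t=8 v=5: → [0,14); WM=4
i=7 t=7 v=1: → [0,14); WM=6
i=8 t=10 v=5: → [0,16); WM=6
i=9 t=11 v=5: → [0,17); WM=6
i=10 t=15 v=3: → [0,21); WM=6
i=11 t=16 v=3: → [0,22); WM=14
i=12 t=26 v=3: → [26,32); WM=14
i=13 t=8 v=9: DROP (t<14-4); WM=14
i=14 t=18 v=1: → [0,24); WM=14
i=15 t=27 v=1: → [26,33); WM=25
i=16 t=26 v=8: → [26,33); WM=25
i=17 t=29 v=4: → [26,35); WM=25
i=18 t=27 v=3: → [26,35); WM=25
i=19 t=8 v=7: DROP (t<25-4); WM=27
i=20 t=31 v=3: → [26,37); WM=27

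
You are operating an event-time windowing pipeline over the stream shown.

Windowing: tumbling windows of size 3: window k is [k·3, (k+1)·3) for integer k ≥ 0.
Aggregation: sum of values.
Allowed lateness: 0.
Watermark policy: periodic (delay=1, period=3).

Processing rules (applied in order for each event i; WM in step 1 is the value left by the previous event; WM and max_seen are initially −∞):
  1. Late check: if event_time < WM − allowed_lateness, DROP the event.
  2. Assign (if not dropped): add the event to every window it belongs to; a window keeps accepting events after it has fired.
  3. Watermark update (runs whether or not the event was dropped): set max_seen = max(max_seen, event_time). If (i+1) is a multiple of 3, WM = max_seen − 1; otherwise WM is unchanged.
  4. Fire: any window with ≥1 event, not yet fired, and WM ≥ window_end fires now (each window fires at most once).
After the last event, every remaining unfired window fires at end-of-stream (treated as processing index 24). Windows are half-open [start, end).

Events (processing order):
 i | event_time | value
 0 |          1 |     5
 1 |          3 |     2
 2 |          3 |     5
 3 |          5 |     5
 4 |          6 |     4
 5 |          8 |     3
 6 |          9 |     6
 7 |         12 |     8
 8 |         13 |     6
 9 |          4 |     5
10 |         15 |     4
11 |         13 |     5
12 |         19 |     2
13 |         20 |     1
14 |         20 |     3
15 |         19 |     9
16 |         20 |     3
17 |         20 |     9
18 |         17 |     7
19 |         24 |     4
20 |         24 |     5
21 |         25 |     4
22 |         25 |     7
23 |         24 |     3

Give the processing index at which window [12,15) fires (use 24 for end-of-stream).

i=0 t=1 v=5: → [0,3); WM=−∞
i=1 t=3 v=2: → [3,6); WM=−∞
i=2 t=3 v=5: → [3,6); WM=2
i=3 t=5 v=5: → [3,6); WM=2
i=4 t=6 v=4: → [6,9); WM=2
i=5 t=8 v=3: → [6,9); WM=7; [0,3) fires=5 [3,6) fires=12
i=6 t=9 v=6: → [9,12); WM=7
i=7 t=12 v=8: → [12,15); WM=7
i=8 t=13 v=6: → [12,15); WM=12; [6,9) fires=7 [9,12) fires=6
i=9 t=4 v=5: DROP (t<12-0); WM=12
i=10 t=15 v=4: → [15,18); WM=12
i=11 t=13 v=5: → [12,15); WM=14
i=12 t=19 v=2: → [18,21); WM=14
i=13 t=20 v=1: → [18,21); WM=14
i=14 t=20 v=3: → [18,21); WM=19; [12,15) fires=19 [15,18) fires=4
i=15 t=19 v=9: → [18,21); WM=19
i=16 t=20 v=3: → [18,21); WM=19
i=17 t=20 v=9: → [18,21); WM=19
i=18 t=17 v=7: DROP (t<19-0); WM=19
i=19 t=24 v=4: → [24,27); WM=19
i=20 t=24 v=5: → [24,27); WM=23; [18,21) fires=27
i=21 t=25 v=4: → [24,27); WM=23
i=22 t=25 v=7: → [24,27); WM=23
i=23 t=24 v=3: → [24,27); WM=24

14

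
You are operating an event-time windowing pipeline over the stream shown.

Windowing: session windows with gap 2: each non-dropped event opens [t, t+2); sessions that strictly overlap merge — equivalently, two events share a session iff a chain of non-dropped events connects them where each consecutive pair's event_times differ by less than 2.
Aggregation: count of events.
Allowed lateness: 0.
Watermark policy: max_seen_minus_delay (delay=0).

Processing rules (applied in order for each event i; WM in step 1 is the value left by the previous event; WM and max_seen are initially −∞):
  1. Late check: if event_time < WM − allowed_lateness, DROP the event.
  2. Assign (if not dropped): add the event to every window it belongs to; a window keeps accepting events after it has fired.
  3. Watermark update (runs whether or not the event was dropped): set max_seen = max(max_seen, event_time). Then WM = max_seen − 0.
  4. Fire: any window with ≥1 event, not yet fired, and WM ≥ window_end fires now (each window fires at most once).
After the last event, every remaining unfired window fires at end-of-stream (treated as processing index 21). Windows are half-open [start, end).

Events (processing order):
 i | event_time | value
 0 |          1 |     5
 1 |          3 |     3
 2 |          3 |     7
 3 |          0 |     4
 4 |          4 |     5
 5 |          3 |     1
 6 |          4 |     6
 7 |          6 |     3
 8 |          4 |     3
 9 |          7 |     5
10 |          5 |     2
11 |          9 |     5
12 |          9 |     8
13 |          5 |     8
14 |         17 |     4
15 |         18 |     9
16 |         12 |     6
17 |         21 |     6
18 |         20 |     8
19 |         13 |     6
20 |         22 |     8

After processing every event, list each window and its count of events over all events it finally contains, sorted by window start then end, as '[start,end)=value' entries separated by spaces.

[1,3)=1 [3,6)=4 [6,9)=2 [9,11)=2 [17,20)=2 [21,24)=2

i=0 t=1 v=5: → [1,3); WM=1
i=1 t=3 v=3: → [3,5); WM=3
i=2 t=3 v=7: → [3,5); WM=3
i=3 t=0 v=4: DROP (t<3-0); WM=3
i=4 t=4 v=5: → [3,6); WM=4
i=5 t=3 v=1: DROP (t<4-0); WM=4
i=6 t=4 v=6: → [3,6); WM=4
i=7 t=6 v=3: → [6,8); WM=6
i=8 t=4 v=3: DROP (t<6-0); WM=6
i=9 t=7 v=5: → [6,9); WM=7
i=10 t=5 v=2: DROP (t<7-0); WM=7
i=11 t=9 v=5: → [9,11); WM=9
i=12 t=9 v=8: → [9,11); WM=9
i=13 t=5 v=8: DROP (t<9-0); WM=9
i=14 t=17 v=4: → [17,19); WM=17
i=15 t=18 v=9: → [17,20); WM=18
i=16 t=12 v=6: DROP (t<18-0); WM=18
i=17 t=21 v=6: → [21,23); WM=21
i=18 t=20 v=8: DROP (t<21-0); WM=21
i=19 t=13 v=6: DROP (t<21-0); WM=21
i=20 t=22 v=8: → [21,24); WM=22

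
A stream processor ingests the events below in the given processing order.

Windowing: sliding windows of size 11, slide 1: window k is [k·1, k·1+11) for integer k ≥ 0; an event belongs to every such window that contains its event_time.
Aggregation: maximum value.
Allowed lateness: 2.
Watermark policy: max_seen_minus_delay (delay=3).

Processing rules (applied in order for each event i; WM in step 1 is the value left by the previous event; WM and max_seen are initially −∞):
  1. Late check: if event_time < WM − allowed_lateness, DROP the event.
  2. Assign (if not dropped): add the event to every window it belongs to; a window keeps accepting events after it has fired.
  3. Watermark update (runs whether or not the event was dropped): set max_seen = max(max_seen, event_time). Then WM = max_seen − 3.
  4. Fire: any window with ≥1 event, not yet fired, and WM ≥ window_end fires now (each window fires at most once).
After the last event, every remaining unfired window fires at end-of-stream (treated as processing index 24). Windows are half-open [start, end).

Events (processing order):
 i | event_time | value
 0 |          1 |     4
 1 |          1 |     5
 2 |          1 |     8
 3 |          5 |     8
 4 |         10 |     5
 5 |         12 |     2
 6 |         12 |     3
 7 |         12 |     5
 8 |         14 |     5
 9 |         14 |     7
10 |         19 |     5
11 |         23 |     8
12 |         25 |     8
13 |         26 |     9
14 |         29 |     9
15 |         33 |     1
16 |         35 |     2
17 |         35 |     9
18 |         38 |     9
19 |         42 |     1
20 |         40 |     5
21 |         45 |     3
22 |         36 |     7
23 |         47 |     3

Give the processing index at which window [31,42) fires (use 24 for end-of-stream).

21

i=0 t=1 v=4: → [1,12),[0,11); WM=-2
i=1 t=1 v=5: → [1,12),[0,11); WM=-2
i=2 t=1 v=8: → [1,12),[0,11); WM=-2
i=3 t=5 v=8: → [5,16),[4,15),[3,14),[2,13),[1,12),[0,11); WM=2
i=4 t=10 v=5: → [10,21),[9,20),[8,19),[7,18),[6,17),[5,16),[4,15),[3,14),[2,13),[1,12),[0,11); WM=7
i=5 t=12 v=2: → [12,23),[11,22),[10,21),[9,20),[8,19),[7,18),[6,17),[5,16),[4,15),[3,14),[2,13); WM=9
i=6 t=12 v=3: → [12,23),[11,22),[10,21),[9,20),[8,19),[7,18),[6,17),[5,16),[4,15),[3,14),[2,13); WM=9
i=7 t=12 v=5: → [12,23),[11,22),[10,21),[9,20),[8,19),[7,18),[6,17),[5,16),[4,15),[3,14),[2,13); WM=9
i=8 t=14 v=5: → [14,25),[13,24),[12,23),[11,22),[10,21),[9,20),[8,19),[7,18),[6,17),[5,16),[4,15); WM=11; [0,11) fires=8
i=9 t=14 v=7: → [14,25),[13,24),[12,23),[11,22),[10,21),[9,20),[8,19),[7,18),[6,17),[5,16),[4,15); WM=11
i=10 t=19 v=5: → [19,30),[18,29),[17,28),[16,27),[15,26),[14,25),[13,24),[12,23),[11,22),[10,21),[9,20); WM=16; [1,12) fires=8 [2,13) fires=8 [3,14) fires=8 [4,15) fires=8 [5,16) fires=8
i=11 t=23 v=8: → [23,34),[22,33),[21,32),[20,31),[19,30),[18,29),[17,28),[16,27),[15,26),[14,25),[13,24); WM=20; [6,17) fires=7 [7,18) fires=7 [8,19) fires=7 [9,20) fires=7
i=12 t=25 v=8: → [25,36),[24,35),[23,34),[22,33),[21,32),[20,31),[19,30),[18,29),[17,28),[16,27),[15,26); WM=22; [10,21) fires=7 [11,22) fires=7
i=13 t=26 v=9: → [26,37),[25,36),[24,35),[23,34),[22,33),[21,32),[20,31),[19,30),[18,29),[17,28),[16,27); WM=23; [12,23) fires=7
i=14 t=29 v=9: → [29,40),[28,39),[27,38),[26,37),[25,36),[24,35),[23,34),[22,33),[21,32),[20,31),[19,30); WM=26; [13,24) fires=8 [14,25) fires=8 [15,26) fires=8
i=15 t=33 v=1: → [33,44),[32,43),[31,42),[30,41),[29,40),[28,39),[27,38),[26,37),[25,36),[24,35),[23,34); WM=30; [16,27) fires=9 [17,28) fires=9 [18,29) fires=9 [19,30) fires=9
i=16 t=35 v=2: → [35,46),[34,45),[33,44),[32,43),[31,42),[30,41),[29,40),[28,39),[27,38),[26,37),[25,36); WM=32; [20,31) fires=9 [21,32) fires=9
i=17 t=35 v=9: → [35,46),[34,45),[33,44),[32,43),[31,42),[30,41),[29,40),[28,39),[27,38),[26,37),[25,36); WM=32
i=18 t=38 v=9: → [38,49),[37,48),[36,47),[35,46),[34,45),[33,44),[32,43),[31,42),[30,41),[29,40),[28,39); WM=35; [22,33) fires=9 [23,34) fires=9 [24,35) fires=9
i=19 t=42 v=1: → [42,53),[41,52),[40,51),[39,50),[38,49),[37,48),[36,47),[35,46),[34,45),[33,44),[32,43); WM=39; [25,36) fires=9 [26,37) fires=9 [27,38) fires=9 [28,39) fires=9
i=20 t=40 v=5: → [40,51),[39,50),[38,49),[37,48),[36,47),[35,46),[34,45),[33,44),[32,43),[31,42),[30,41); WM=39
i=21 t=45 v=3: → [45,56),[44,55),[43,54),[42,53),[41,52),[40,51),[39,50),[38,49),[37,48),[36,47),[35,46); WM=42; [29,40) fires=9 [30,41) fires=9 [31,42) fires=9
i=22 t=36 v=7: DROP (t<42-2); WM=42
i=23 t=47 v=3: → [47,58),[46,57),[45,56),[44,55),[43,54),[42,53),[41,52),[40,51),[39,50),[38,49),[37,48); WM=44; [32,43) fires=9 [33,44) fires=9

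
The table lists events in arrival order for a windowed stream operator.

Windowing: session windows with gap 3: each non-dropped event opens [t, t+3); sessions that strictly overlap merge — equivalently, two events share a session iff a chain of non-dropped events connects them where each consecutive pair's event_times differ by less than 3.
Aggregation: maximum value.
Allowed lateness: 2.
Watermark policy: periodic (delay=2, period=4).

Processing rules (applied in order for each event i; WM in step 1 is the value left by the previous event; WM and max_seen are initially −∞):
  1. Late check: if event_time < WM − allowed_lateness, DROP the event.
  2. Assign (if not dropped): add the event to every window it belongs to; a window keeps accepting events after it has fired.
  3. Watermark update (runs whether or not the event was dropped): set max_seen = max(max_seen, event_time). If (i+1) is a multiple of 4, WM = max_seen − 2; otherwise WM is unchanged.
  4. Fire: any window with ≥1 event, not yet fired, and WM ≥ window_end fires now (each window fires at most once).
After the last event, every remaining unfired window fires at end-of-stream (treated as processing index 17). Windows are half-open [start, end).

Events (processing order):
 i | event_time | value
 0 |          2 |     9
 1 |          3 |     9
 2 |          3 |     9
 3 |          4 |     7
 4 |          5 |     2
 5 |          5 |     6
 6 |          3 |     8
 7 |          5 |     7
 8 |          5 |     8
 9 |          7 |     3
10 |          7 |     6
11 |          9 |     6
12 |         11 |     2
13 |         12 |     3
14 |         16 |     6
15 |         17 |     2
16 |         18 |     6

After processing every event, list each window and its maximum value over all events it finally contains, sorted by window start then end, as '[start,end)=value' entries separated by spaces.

i=0 t=2 v=9: → [2,5); WM=−∞
i=1 t=3 v=9: → [2,6); WM=−∞
i=2 t=3 v=9: → [2,6); WM=−∞
i=3 t=4 v=7: → [2,7); WM=2
i=4 t=5 v=2: → [2,8); WM=2
i=5 t=5 v=6: → [2,8); WM=2
i=6 t=3 v=8: → [2,8); WM=2
i=7 t=5 v=7: → [2,8); WM=3
i=8 t=5 v=8: → [2,8); WM=3
i=9 t=7 v=3: → [2,10); WM=3
i=10 t=7 v=6: → [2,10); WM=3
i=11 t=9 v=6: → [2,12); WM=7
i=12 t=11 v=2: → [2,14); WM=7
i=13 t=12 v=3: → [2,15); WM=7
i=14 t=16 v=6: → [16,19); WM=7
i=15 t=17 v=2: → [16,20); WM=15
i=16 t=18 v=6: → [16,21); WM=15

[2,15)=9 [16,21)=6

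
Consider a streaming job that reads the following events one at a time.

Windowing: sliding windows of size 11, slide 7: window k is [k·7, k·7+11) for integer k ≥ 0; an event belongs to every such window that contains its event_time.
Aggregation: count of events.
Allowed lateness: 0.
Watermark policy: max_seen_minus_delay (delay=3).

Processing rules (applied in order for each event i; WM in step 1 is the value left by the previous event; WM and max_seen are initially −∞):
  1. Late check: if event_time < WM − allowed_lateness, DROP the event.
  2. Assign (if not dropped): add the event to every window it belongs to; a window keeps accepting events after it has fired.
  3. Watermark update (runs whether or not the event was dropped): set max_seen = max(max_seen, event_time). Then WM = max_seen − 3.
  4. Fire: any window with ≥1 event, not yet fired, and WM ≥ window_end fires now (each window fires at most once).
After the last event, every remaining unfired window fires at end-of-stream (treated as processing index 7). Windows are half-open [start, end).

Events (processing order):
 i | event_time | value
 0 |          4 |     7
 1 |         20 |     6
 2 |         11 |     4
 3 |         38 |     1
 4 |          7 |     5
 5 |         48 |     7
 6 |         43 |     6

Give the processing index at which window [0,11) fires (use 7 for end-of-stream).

i=0 t=4 v=7: → [0,11); WM=1
i=1 t=20 v=6: → [14,25); WM=17; [0,11) fires=1
i=2 t=11 v=4: DROP (t<17-0); WM=17
i=3 t=38 v=1: → [35,46),[28,39); WM=35; [14,25) fires=1
i=4 t=7 v=5: DROP (t<35-0); WM=35
i=5 t=48 v=7: → [42,53); WM=45; [28,39) fires=1
i=6 t=43 v=6: DROP (t<45-0); WM=45

1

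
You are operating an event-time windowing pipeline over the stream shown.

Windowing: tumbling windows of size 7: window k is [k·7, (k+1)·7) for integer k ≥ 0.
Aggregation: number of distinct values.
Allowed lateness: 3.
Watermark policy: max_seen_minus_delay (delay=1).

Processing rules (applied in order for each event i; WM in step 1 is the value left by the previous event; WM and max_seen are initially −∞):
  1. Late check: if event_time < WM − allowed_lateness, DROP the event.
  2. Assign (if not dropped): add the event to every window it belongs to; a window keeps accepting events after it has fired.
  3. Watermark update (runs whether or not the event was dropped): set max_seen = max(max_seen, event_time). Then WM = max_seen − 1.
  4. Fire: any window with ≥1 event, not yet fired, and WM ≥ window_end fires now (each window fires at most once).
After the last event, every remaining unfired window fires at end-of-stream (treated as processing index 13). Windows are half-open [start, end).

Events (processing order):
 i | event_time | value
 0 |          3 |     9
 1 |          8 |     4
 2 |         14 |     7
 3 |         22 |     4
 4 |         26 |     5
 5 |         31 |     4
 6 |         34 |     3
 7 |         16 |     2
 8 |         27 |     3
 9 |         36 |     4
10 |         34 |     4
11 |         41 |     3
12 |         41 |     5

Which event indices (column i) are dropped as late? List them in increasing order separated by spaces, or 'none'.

i=0 t=3 v=9: → [0,7); WM=2
i=1 t=8 v=4: → [7,14); WM=7; [0,7) fires=1
i=2 t=14 v=7: → [14,21); WM=13
i=3 t=22 v=4: → [21,28); WM=21; [7,14) fires=1 [14,21) fires=1
i=4 t=26 v=5: → [21,28); WM=25
i=5 t=31 v=4: → [28,35); WM=30; [21,28) fires=2
i=6 t=34 v=3: → [28,35); WM=33
i=7 t=16 v=2: DROP (t<33-3); WM=33
i=8 t=27 v=3: DROP (t<33-3); WM=33
i=9 t=36 v=4: → [35,42); WM=35; [28,35) fires=2
i=10 t=34 v=4: → [28,35); WM=35
i=11 t=41 v=3: → [35,42); WM=40
i=12 t=41 v=5: → [35,42); WM=40

7 8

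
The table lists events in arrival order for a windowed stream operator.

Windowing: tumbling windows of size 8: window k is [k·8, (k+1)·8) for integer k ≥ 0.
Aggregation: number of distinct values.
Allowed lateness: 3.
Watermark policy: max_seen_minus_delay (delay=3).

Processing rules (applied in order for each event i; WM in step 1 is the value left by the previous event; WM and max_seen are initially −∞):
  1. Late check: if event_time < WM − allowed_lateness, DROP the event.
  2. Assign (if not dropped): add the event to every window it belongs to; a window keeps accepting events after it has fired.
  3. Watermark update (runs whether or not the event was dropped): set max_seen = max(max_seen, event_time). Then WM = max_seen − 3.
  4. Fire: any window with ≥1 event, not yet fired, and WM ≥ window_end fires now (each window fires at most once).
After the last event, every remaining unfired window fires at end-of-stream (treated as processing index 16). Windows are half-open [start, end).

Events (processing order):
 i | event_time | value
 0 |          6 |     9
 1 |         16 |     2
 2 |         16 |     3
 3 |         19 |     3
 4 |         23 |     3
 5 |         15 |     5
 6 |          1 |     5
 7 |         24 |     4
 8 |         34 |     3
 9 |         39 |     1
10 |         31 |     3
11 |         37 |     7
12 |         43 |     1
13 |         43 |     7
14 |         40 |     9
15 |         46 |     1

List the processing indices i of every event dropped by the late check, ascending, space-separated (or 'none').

5 6 10

i=0 t=6 v=9: → [0,8); WM=3
i=1 t=16 v=2: → [16,24); WM=13; [0,8) fires=1
i=2 t=16 v=3: → [16,24); WM=13
i=3 t=19 v=3: → [16,24); WM=16
i=4 t=23 v=3: → [16,24); WM=20
i=5 t=15 v=5: DROP (t<20-3); WM=20
i=6 t=1 v=5: DROP (t<20-3); WM=20
i=7 t=24 v=4: → [24,32); WM=21
i=8 t=34 v=3: → [32,40); WM=31; [16,24) fires=2
i=9 t=39 v=1: → [32,40); WM=36; [24,32) fires=1
i=10 t=31 v=3: DROP (t<36-3); WM=36
i=11 t=37 v=7: → [32,40); WM=36
i=12 t=43 v=1: → [40,48); WM=40; [32,40) fires=3
i=13 t=43 v=7: → [40,48); WM=40
i=14 t=40 v=9: → [40,48); WM=40
i=15 t=46 v=1: → [40,48); WM=43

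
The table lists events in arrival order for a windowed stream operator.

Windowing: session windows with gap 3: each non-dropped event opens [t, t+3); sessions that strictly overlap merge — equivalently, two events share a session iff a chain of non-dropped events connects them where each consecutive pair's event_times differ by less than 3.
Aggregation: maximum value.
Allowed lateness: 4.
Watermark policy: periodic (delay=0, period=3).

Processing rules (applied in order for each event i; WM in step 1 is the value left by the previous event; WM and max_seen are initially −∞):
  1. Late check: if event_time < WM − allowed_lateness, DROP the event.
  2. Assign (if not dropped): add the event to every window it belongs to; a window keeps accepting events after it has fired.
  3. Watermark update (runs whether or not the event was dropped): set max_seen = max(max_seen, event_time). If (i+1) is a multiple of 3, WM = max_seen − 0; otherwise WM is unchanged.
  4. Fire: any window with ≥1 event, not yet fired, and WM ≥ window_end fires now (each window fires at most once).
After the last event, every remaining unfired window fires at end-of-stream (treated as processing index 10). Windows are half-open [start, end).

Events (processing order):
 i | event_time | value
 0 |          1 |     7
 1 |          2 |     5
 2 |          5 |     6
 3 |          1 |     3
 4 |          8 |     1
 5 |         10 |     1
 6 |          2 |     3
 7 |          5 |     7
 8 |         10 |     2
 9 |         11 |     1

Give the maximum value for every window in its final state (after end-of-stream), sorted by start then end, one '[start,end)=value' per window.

[1,5)=7 [5,8)=6 [8,14)=2

i=0 t=1 v=7: → [1,4); WM=−∞
i=1 t=2 v=5: → [1,5); WM=−∞
i=2 t=5 v=6: → [5,8); WM=5
i=3 t=1 v=3: → [1,5); WM=5
i=4 t=8 v=1: → [8,11); WM=5
i=5 t=10 v=1: → [8,13); WM=10
i=6 t=2 v=3: DROP (t<10-4); WM=10
i=7 t=5 v=7: DROP (t<10-4); WM=10
i=8 t=10 v=2: → [8,13); WM=10
i=9 t=11 v=1: → [8,14); WM=10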